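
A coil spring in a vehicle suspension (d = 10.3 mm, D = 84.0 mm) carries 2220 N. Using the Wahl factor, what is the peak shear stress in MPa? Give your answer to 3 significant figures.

513 MPa

Spring index C = D/d = 84.0/10.3 = 8.1553
K_W = (4C−1)/(4C−4) + 0.615/C = 31.621/28.621 + 0.0754 = 1.1802
τ₀ = 8FD/(πd³) = 8·2220·84.0/(π·10.3³) = 1.49184e+06/3432.9 = 434.57 MPa
τ_max = K·τ₀ = 1.1802 × 434.57 = 512.89 MPa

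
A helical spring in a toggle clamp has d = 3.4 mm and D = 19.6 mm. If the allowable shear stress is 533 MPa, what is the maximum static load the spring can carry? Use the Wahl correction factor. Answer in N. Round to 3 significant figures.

332 N

C = D/d = 19.6/3.4 = 5.7647
K_W = (4C−1)/(4C−4) + 0.615/C = 22.059/19.059 + 0.1067 = 1.2641
τ_max = K·8FD/(πd³) → F_max = τ_allow·πd³/(8DK)
F_max = 533·π·3.4³/(8·19.6·1.2641) = 65813/198.21 = 332.04 N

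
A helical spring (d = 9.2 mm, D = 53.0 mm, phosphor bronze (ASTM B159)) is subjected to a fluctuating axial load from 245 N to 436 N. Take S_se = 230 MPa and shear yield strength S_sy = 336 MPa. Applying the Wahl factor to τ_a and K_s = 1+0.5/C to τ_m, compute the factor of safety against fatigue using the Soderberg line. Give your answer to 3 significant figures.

3.55

C = D/d = 53.0/9.2 = 5.7609; K_W = (4C−1)/(4C−4)+0.615/C = 1.2643; K_s = 1+0.5/C = 1.0868
F_a = (F_max−F_min)/2 = 95.5 N; F_m = (F_max+F_min)/2 = 340.5 N
τ_a = K_W·8F_aD/(πd³) = 1.2643 × 16.552 = 20.927 MPa
τ_m = K_s·8F_mD/(πd³) = 1.0868 × 59.016 = 64.138 MPa
Soderberg: 1/n_f = τ_a/S_se + τ_m/S_sy = 20.927/230 + 64.138/336 = 0.09099 + 0.19089 = 0.28187
n_f = 1/0.28187 = 3.548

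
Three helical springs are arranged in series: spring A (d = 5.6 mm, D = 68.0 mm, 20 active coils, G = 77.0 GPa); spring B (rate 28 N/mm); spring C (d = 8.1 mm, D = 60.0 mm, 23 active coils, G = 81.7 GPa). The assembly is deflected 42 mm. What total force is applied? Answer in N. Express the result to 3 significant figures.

51.7 N

k_A = Gd⁴/(8D³N_a) = (77.0×10³)(5.6⁴)/(8·68.0³·20) = 1.5052 N/mm
k_C = Gd⁴/(8D³N_a) = (81.7×10³)(8.1⁴)/(8·60.0³·23) = 8.8489 N/mm
Series: 1/k_eq = 1/1.5052 + 1/28 + 1/8.8489 = 0.81308; k_eq = 1.2299 N/mm
F = k_eq·δ = 1.2299·42 = 51.655 N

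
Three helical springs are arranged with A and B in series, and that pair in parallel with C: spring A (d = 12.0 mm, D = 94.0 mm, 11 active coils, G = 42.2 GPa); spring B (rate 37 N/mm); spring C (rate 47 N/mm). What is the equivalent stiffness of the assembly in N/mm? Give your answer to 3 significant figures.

k_A = Gd⁴/(8D³N_a) = (42.2×10³)(12.0⁴)/(8·94.0³·11) = 11.972 N/mm
Springs A,B series: k_AB = 1/(1/11.972+1/37) = 9.0453 N/mm; parallel with C: k_eq = 9.0453+47 = 56.045 N/mm

56.0 N/mm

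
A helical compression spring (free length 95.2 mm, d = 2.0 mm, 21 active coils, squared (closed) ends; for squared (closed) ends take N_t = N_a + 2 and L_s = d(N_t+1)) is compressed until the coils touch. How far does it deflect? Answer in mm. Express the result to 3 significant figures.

N_t = 23; L_s = 2.0·24 = 48 mm
δ_solid = L₀ − L_s = 95.2 − 48 = 47.2 mm

47.2 mm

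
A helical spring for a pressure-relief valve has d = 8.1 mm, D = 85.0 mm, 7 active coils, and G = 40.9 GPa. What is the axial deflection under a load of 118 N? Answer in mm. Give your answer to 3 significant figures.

23.0 mm

k = Gd⁴/(8D³N_a) = (40.9×10³)(8.1⁴)/(8·85.0³·7) = 5.1194 N/mm
δ = F/k = 118 / 5.1194 = 23.05 mm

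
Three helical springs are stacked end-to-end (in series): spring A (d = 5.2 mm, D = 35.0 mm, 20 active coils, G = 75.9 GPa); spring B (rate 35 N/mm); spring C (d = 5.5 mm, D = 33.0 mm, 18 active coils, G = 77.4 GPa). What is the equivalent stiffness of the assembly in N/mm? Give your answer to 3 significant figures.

k_A = Gd⁴/(8D³N_a) = (75.9×10³)(5.2⁴)/(8·35.0³·20) = 8.0897 N/mm
k_C = Gd⁴/(8D³N_a) = (77.4×10³)(5.5⁴)/(8·33.0³·18) = 13.686 N/mm
Series: 1/k_eq = 1/8.0897 + 1/35 + 1/13.686 = 0.22525; k_eq = 4.4395 N/mm

4.44 N/mm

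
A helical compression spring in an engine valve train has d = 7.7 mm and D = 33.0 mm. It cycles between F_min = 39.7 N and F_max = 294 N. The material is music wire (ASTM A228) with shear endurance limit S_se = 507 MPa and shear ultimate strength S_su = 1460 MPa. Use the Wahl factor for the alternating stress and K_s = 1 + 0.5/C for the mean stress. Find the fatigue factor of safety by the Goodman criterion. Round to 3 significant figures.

C = D/d = 33.0/7.7 = 4.2857; K_W = (4C−1)/(4C−4)+0.615/C = 1.3718; K_s = 1+0.5/C = 1.1167
F_a = (F_max−F_min)/2 = 127.15 N; F_m = (F_max+F_min)/2 = 166.85 N
τ_a = K_W·8F_aD/(πd³) = 1.3718 × 23.404 = 32.105 MPa
τ_m = K_s·8F_mD/(πd³) = 1.1167 × 30.712 = 34.295 MPa
Goodman: 1/n_f = τ_a/S_se + τ_m/S_su = 32.105/507 + 34.295/1460 = 0.06332 + 0.02349 = 0.086814
n_f = 1/0.086814 = 11.52

11.5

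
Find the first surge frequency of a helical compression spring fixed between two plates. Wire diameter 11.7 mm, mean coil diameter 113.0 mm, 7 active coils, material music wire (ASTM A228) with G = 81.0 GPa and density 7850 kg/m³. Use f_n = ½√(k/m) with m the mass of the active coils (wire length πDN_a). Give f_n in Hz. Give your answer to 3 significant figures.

47.3 Hz

k = Gd⁴/(8D³N_a) = (81.0×10³)(11.7⁴)/(8·113.0³·7) = 18.785 N/mm = 18785 N/m
Wire length L = πDN_a = π·113.0·7 = 2485 mm
m = ρ·(πd²/4)·L = 7850 × 107.51×10⁻⁶ m² × 2.485 m = 2.0973 kg
f_n = ½√(k/m) = 0.5·√(18785/2.0973) = 0.5·√(8956.7) = 47.32 Hz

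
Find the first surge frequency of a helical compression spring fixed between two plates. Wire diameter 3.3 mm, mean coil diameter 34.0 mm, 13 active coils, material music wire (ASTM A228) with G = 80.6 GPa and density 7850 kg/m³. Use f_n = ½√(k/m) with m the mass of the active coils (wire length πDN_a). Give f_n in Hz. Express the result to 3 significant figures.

k = Gd⁴/(8D³N_a) = (80.6×10³)(3.3⁴)/(8·34.0³·13) = 2.3384 N/mm = 2338.4 N/m
Wire length L = πDN_a = π·34.0·13 = 1388.6 mm
m = ρ·(πd²/4)·L = 7850 × 8.553×10⁻⁶ m² × 1.3886 m = 0.093231 kg
f_n = ½√(k/m) = 0.5·√(2338.4/0.093231) = 0.5·√(25082) = 79.186 Hz

79.2 Hz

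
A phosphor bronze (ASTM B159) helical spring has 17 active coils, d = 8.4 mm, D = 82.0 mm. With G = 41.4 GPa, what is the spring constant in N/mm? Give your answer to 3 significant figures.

k = Gd⁴/(8D³N_a) = (41.4×10³ × 8.4⁴) / (8 × 82.0³ × 17)
  = 2.06119e+08 / 7.4986e+07 = 2.7488 N/mm

2.75 N/mm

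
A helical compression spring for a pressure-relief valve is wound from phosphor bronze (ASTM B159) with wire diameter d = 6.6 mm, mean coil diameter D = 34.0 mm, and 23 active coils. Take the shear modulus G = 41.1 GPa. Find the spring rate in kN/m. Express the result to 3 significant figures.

k = Gd⁴/(8D³N_a) = (41.1×10³ × 6.6⁴) / (8 × 34.0³ × 23)
  = 7.79862e+07 / 7.23194e+06 = 10.784 N/mm

10.8 kN/m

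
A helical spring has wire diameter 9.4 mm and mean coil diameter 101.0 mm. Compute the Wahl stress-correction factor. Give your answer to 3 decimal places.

1.134

C = D/d = 101.0/9.4 = 10.7447
K_W = (4C−1)/(4C−4) + 0.615/C = 41.979/38.979 + 0.0572 = 1.1342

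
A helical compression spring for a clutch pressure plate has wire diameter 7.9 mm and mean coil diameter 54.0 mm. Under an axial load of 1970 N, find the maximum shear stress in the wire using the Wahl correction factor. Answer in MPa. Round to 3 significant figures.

Spring index C = D/d = 54.0/7.9 = 6.8354
K_W = (4C−1)/(4C−4) + 0.615/C = 26.342/23.342 + 0.0900 = 1.2185
τ₀ = 8FD/(πd³) = 8·1970·54.0/(π·7.9³) = 851040/1548.9 = 549.44 MPa
τ_max = K·τ₀ = 1.2185 × 549.44 = 669.49 MPa

669 MPa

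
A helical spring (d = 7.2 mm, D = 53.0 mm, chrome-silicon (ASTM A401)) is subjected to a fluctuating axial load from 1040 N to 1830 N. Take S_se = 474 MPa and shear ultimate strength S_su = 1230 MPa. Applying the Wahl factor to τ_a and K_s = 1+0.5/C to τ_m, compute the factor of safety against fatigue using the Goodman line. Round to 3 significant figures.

C = D/d = 53.0/7.2 = 7.3611; K_W = (4C−1)/(4C−4)+0.615/C = 1.2015; K_s = 1+0.5/C = 1.0679
F_a = (F_max−F_min)/2 = 395 N; F_m = (F_max+F_min)/2 = 1435 N
τ_a = K_W·8F_aD/(πd³) = 1.2015 × 142.83 = 171.6 MPa
τ_m = K_s·8F_mD/(πd³) = 1.0679 × 518.88 = 554.13 MPa
Goodman: 1/n_f = τ_a/S_se + τ_m/S_su = 171.6/474 + 554.13/1230 = 0.36203 + 0.45051 = 0.81254
n_f = 1/0.81254 = 1.231

1.23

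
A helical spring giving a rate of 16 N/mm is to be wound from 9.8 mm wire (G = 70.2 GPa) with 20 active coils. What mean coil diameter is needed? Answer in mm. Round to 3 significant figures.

63.2 mm

D = (Gd⁴/(8N_a·k))^(1/3) = (70.2×10³·9.8⁴/(8·20·16))^(1/3)
  = (252931)^(1/3) = 63.2413 mm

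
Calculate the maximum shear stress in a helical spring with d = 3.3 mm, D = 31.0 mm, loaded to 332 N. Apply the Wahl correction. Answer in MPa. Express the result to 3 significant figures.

842 MPa

Spring index C = D/d = 31.0/3.3 = 9.3939
K_W = (4C−1)/(4C−4) + 0.615/C = 36.576/33.576 + 0.0655 = 1.1548
τ₀ = 8FD/(πd³) = 8·332·31.0/(π·3.3³) = 82336/112.9 = 729.29 MPa
τ_max = K·τ₀ = 1.1548 × 729.29 = 842.19 MPa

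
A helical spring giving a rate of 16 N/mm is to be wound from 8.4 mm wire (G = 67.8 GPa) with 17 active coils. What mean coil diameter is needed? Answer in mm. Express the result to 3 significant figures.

D = (Gd⁴/(8N_a·k))^(1/3) = (67.8×10³·8.4⁴/(8·17·16))^(1/3)
  = (155127)^(1/3) = 53.7315 mm

53.7 mm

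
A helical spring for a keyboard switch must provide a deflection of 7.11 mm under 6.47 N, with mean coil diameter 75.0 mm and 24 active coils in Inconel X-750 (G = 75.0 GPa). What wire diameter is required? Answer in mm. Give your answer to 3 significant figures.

Required rate k = F/δ = 6.47/7.11 = 0.90999 N/mm
d = (8D³N_a·k / G)^(1/4) = (8·75.0³·24·0.90999 / (75.0×10³))^0.25
  = (982.78)^0.25 = 5.5991 mm

5.60 mm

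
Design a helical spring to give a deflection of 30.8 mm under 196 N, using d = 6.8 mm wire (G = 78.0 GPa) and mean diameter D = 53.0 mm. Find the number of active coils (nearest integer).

22

Required rate k = F/δ = 196/30.8 = 6.3636 N/mm
N_a = Gd⁴/(8D³k) = (78.0×10³ × 6.8⁴)/(8 × 53.0³ × 6.3636)
    = 1.66775e+08 / 7.57919e+06 = 22 → 22 coils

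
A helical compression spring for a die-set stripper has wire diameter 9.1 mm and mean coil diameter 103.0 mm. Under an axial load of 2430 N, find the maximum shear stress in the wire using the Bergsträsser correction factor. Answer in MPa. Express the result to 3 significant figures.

Spring index C = D/d = 103.0/9.1 = 11.3187
K_B = (4C+2)/(4C−3) = 47.275/42.275 = 1.1183
τ₀ = 8FD/(πd³) = 8·2430·103.0/(π·9.1³) = 2.00232e+06/2367.4 = 845.78 MPa
τ_max = K·τ₀ = 1.1183 × 845.78 = 945.82 MPa

946 MPa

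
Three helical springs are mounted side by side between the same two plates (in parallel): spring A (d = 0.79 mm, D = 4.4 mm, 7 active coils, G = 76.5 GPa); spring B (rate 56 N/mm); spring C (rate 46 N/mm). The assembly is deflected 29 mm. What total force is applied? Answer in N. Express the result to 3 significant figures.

k_A = Gd⁴/(8D³N_a) = (76.5×10³)(0.79⁴)/(8·4.4³·7) = 6.2463 N/mm
Parallel: k_eq = 6.2463 + 56 + 46 = 108.25 N/mm
F = k_eq·δ = 108.25·29 = 3139.1 N

3140 N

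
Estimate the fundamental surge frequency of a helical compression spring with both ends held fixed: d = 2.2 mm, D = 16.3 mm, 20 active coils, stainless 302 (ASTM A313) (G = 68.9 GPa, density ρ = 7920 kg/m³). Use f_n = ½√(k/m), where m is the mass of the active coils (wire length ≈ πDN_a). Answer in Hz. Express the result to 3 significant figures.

k = Gd⁴/(8D³N_a) = (68.9×10³)(2.2⁴)/(8·16.3³·20) = 2.3293 N/mm = 2329.3 N/m
Wire length L = πDN_a = π·16.3·20 = 1024.2 mm
m = ρ·(πd²/4)·L = 7920 × 3.8013×10⁻⁶ m² × 1.0242 m = 0.030834 kg
f_n = ½√(k/m) = 0.5·√(2329.3/0.030834) = 0.5·√(75544) = 137.43 Hz

137 Hz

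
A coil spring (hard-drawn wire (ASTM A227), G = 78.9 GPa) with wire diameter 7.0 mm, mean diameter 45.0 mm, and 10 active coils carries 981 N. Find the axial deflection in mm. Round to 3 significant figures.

k = Gd⁴/(8D³N_a) = (78.9×10³)(7.0⁴)/(8·45.0³·10) = 25.986 N/mm
δ = F/k = 981 / 25.986 = 37.751 mm

37.8 mm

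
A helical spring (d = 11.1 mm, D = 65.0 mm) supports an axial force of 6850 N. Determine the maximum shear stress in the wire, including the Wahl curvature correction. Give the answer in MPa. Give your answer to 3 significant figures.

1040 MPa

Spring index C = D/d = 65.0/11.1 = 5.8559
K_W = (4C−1)/(4C−4) + 0.615/C = 22.423/19.423 + 0.1050 = 1.2595
τ₀ = 8FD/(πd³) = 8·6850·65.0/(π·11.1³) = 3.562e+06/4296.5 = 829.04 MPa
τ_max = K·τ₀ = 1.2595 × 829.04 = 1044.2 MPa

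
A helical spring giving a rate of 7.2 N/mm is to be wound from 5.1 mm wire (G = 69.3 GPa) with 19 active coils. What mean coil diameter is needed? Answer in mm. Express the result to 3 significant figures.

D = (Gd⁴/(8N_a·k))^(1/3) = (69.3×10³·5.1⁴/(8·19·7.2))^(1/3)
  = (42838.9)^(1/3) = 34.9902 mm

35.0 mm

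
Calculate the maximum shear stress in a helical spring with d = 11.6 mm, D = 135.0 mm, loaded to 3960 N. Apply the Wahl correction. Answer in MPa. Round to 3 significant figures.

980 MPa

Spring index C = D/d = 135.0/11.6 = 11.6379
K_W = (4C−1)/(4C−4) + 0.615/C = 45.552/42.552 + 0.0528 = 1.1233
τ₀ = 8FD/(πd³) = 8·3960·135.0/(π·11.6³) = 4.2768e+06/4903.7 = 872.16 MPa
τ_max = K·τ₀ = 1.1233 × 872.16 = 979.74 MPa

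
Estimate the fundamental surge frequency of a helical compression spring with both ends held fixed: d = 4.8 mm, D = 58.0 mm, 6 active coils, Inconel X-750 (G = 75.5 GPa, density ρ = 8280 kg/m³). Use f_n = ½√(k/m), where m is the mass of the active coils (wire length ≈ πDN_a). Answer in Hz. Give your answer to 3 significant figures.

80.8 Hz

k = Gd⁴/(8D³N_a) = (75.5×10³)(4.8⁴)/(8·58.0³·6) = 4.2794 N/mm = 4279.4 N/m
Wire length L = πDN_a = π·58.0·6 = 1093.3 mm
m = ρ·(πd²/4)·L = 8280 × 18.096×10⁻⁶ m² × 1.0933 m = 0.16381 kg
f_n = ½√(k/m) = 0.5·√(4279.4/0.16381) = 0.5·√(26125) = 80.816 Hz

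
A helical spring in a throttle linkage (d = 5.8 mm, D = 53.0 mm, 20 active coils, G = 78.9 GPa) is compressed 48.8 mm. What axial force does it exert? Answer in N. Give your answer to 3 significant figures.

k = Gd⁴/(8D³N_a) = (78.9×10³)(5.8⁴)/(8·53.0³·20) = 3.7484 N/mm
F = k·δ = 3.7484 × 48.8 = 182.92 N

183 N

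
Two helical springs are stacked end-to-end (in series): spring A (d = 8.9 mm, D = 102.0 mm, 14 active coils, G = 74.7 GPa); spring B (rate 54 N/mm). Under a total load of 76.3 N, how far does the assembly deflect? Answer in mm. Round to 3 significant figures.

20.8 mm

k_A = Gd⁴/(8D³N_a) = (74.7×10³)(8.9⁴)/(8·102.0³·14) = 3.9433 N/mm
Series: 1/k_eq = 1/3.9433 + 1/54 = 0.27211; k_eq = 3.675 N/mm
δ = F/k_eq = 76.3/3.675 = 20.762 mm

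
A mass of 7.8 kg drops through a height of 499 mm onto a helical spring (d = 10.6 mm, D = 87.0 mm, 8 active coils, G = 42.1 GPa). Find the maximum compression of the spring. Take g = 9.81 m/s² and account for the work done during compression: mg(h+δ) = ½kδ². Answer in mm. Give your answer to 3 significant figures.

k = Gd⁴/(8D³N_a) = (42.1×10³)(10.6⁴)/(8·87.0³·8) = 12.612 N/mm
W = mg = 7.8 × 9.81 = 76.518 N
½kδ² − Wδ − Wh = 0 → δ = (W + √(W² + 2kWh))/k
δ = (76.518 + √(5855 + 963079))/12.612 = (76.518 + 984.34)/12.612 = 84.118 mm

84.1 mm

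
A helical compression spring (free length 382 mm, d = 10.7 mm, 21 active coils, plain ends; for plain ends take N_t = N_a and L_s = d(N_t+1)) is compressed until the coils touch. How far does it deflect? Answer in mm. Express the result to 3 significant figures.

147 mm

N_t = 21; L_s = 10.7·22 = 235.4 mm
δ_solid = L₀ − L_s = 382 − 235.4 = 146.6 mm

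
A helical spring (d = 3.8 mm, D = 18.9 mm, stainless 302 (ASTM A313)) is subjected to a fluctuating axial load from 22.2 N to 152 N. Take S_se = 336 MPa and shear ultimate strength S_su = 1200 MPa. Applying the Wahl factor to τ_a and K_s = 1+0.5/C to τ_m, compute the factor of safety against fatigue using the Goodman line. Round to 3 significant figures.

3.42

C = D/d = 18.9/3.8 = 4.9737; K_W = (4C−1)/(4C−4)+0.615/C = 1.3124; K_s = 1+0.5/C = 1.1005
F_a = (F_max−F_min)/2 = 64.9 N; F_m = (F_max+F_min)/2 = 87.1 N
τ_a = K_W·8F_aD/(πd³) = 1.3124 × 56.924 = 74.707 MPa
τ_m = K_s·8F_mD/(πd³) = 1.1005 × 76.396 = 84.076 MPa
Goodman: 1/n_f = τ_a/S_se + τ_m/S_su = 74.707/336 + 84.076/1200 = 0.22234 + 0.07006 = 0.2924
n_f = 1/0.2924 = 3.42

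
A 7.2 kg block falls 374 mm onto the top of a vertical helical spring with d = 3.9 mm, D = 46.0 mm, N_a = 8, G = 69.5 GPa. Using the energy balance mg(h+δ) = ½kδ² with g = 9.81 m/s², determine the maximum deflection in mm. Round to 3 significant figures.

k = Gd⁴/(8D³N_a) = (69.5×10³)(3.9⁴)/(8·46.0³·8) = 2.581 N/mm
W = mg = 7.2 × 9.81 = 70.632 N
½kδ² − Wδ − Wh = 0 → δ = (W + √(W² + 2kWh))/k
δ = (70.632 + √(4988.9 + 136362))/2.581 = (70.632 + 375.97)/2.581 = 173.03 mm

173 mm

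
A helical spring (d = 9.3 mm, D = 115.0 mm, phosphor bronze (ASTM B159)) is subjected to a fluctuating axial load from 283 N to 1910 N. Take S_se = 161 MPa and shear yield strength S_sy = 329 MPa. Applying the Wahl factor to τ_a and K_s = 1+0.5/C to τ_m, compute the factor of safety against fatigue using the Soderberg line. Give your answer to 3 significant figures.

0.302

C = D/d = 115.0/9.3 = 12.3656; K_W = (4C−1)/(4C−4)+0.615/C = 1.1157; K_s = 1+0.5/C = 1.0404
F_a = (F_max−F_min)/2 = 813.5 N; F_m = (F_max+F_min)/2 = 1096.5 N
τ_a = K_W·8F_aD/(πd³) = 1.1157 × 296.17 = 330.45 MPa
τ_m = K_s·8F_mD/(πd³) = 1.0404 × 399.21 = 415.35 MPa
Soderberg: 1/n_f = τ_a/S_se + τ_m/S_sy = 330.45/161 + 415.35/329 = 2.05247 + 1.26246 = 3.3149
n_f = 1/3.3149 = 0.3017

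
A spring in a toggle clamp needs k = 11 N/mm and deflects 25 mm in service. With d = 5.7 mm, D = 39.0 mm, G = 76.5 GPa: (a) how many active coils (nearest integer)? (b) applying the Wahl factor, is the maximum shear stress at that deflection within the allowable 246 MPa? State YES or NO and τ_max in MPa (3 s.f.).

N_a = Gd⁴/(8D³k) = (76.5×10³)(5.7⁴)/(8·39.0³·11) = 15.47 → N_a = 15
Actual rate k = Gd⁴/(8D³·15) = 11.345 N/mm
Working load F = kδ = 11.345·25 = 283.61 N
C = 39.0/5.7 = 6.8421; K_W = (4C−1)/(4C−4)+0.615/C = 1.2183
τ_max = K_W·8FD/(πd³) = 1.2183·152.09 = 185.29 MPa
τ_max ≤ 246 MPa → acceptable

(a) 15 coils; (b) YES, τ_max = 185 MPa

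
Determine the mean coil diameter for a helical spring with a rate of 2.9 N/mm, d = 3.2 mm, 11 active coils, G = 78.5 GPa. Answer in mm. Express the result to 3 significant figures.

31.8 mm

D = (Gd⁴/(8N_a·k))^(1/3) = (78.5×10³·3.2⁴/(8·11·2.9))^(1/3)
  = (32254.4)^(1/3) = 31.8319 mm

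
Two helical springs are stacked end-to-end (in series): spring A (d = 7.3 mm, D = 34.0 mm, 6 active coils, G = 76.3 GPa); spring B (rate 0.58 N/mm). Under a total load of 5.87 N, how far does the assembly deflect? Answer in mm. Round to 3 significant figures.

k_A = Gd⁴/(8D³N_a) = (76.3×10³)(7.3⁴)/(8·34.0³·6) = 114.85 N/mm
Series: 1/k_eq = 1/114.85 + 1/0.58 = 1.7328; k_eq = 0.57709 N/mm
δ = F/k_eq = 5.87/0.57709 = 10.172 mm

10.2 mm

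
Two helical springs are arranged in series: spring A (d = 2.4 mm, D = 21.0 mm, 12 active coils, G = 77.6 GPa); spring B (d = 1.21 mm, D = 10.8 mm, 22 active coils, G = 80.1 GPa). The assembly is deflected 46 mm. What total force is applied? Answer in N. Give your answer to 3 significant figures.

k_A = Gd⁴/(8D³N_a) = (77.6×10³)(2.4⁴)/(8·21.0³·12) = 2.8959 N/mm
k_B = Gd⁴/(8D³N_a) = (80.1×10³)(1.21⁴)/(8·10.8³·22) = 0.77444 N/mm
Series: 1/k_eq = 1/2.8959 + 1/0.77444 = 1.6366; k_eq = 0.61103 N/mm
F = k_eq·δ = 0.61103·46 = 28.108 N

28.1 N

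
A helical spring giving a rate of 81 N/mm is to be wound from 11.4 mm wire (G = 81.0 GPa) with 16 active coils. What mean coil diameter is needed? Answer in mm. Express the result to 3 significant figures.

50.9 mm

D = (Gd⁴/(8N_a·k))^(1/3) = (81.0×10³·11.4⁴/(8·16·81))^(1/3)
  = (131950)^(1/3) = 50.9100 mm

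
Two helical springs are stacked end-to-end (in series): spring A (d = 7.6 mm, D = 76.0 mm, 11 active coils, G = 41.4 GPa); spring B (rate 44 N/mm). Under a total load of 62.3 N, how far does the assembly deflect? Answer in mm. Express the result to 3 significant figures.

18.8 mm

k_A = Gd⁴/(8D³N_a) = (41.4×10³)(7.6⁴)/(8·76.0³·11) = 3.5755 N/mm
Series: 1/k_eq = 1/3.5755 + 1/44 = 0.30241; k_eq = 3.3067 N/mm
δ = F/k_eq = 62.3/3.3067 = 18.84 mm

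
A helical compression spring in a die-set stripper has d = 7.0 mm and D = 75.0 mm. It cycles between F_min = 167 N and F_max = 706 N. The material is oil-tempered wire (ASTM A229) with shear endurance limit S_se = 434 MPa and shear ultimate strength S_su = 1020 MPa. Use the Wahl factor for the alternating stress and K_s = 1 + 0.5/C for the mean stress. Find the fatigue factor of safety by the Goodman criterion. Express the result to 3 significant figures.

C = D/d = 75.0/7.0 = 10.7143; K_W = (4C−1)/(4C−4)+0.615/C = 1.1346; K_s = 1+0.5/C = 1.0467
F_a = (F_max−F_min)/2 = 269.5 N; F_m = (F_max+F_min)/2 = 436.5 N
τ_a = K_W·8F_aD/(πd³) = 1.1346 × 150.06 = 170.26 MPa
τ_m = K_s·8F_mD/(πd³) = 1.0467 × 243.05 = 254.39 MPa
Goodman: 1/n_f = τ_a/S_se + τ_m/S_su = 170.26/434 + 254.39/1020 = 0.39230 + 0.24940 = 0.6417
n_f = 1/0.6417 = 1.558

1.56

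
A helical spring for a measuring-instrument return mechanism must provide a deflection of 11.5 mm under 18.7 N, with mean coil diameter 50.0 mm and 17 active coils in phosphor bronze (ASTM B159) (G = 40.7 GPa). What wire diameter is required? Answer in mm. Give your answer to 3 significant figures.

Required rate k = F/δ = 18.7/11.5 = 1.6261 N/mm
d = (8D³N_a·k / G)^(1/4) = (8·50.0³·17·1.6261 / (40.7×10³))^0.25
  = (679.2)^0.25 = 5.1050 mm

5.11 mm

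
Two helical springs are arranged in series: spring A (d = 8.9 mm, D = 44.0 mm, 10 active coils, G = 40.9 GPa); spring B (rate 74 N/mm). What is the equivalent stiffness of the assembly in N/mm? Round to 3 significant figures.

k_A = Gd⁴/(8D³N_a) = (40.9×10³)(8.9⁴)/(8·44.0³·10) = 37.656 N/mm
Series: 1/k_eq = 1/37.656 + 1/74 = 0.04007; k_eq = 24.957 N/mm

25.0 N/mm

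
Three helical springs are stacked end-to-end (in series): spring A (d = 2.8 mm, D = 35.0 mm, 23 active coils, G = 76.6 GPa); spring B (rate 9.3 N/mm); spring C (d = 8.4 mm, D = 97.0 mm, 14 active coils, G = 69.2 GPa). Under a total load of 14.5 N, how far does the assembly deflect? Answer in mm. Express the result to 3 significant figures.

30.2 mm

k_A = Gd⁴/(8D³N_a) = (76.6×10³)(2.8⁴)/(8·35.0³·23) = 0.59681 N/mm
k_C = Gd⁴/(8D³N_a) = (69.2×10³)(8.4⁴)/(8·97.0³·14) = 3.3705 N/mm
Series: 1/k_eq = 1/0.59681 + 1/9.3 + 1/3.3705 = 2.0798; k_eq = 0.48082 N/mm
δ = F/k_eq = 14.5/0.48082 = 30.157 mm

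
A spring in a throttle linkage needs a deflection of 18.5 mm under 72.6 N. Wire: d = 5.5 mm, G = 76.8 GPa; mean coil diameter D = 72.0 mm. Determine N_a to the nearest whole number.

6

Required rate k = F/δ = 72.6/18.5 = 3.9243 N/mm
N_a = Gd⁴/(8D³k) = (76.8×10³ × 5.5⁴)/(8 × 72.0³ × 3.9243)
    = 7.02768e+07 / 1.1718e+07 = 5.997 → 6 coils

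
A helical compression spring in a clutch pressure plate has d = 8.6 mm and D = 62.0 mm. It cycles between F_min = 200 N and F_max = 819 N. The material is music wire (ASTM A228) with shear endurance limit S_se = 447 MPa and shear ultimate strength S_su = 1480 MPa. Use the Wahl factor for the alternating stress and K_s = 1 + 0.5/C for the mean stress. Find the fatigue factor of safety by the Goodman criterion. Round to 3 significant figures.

3.35

C = D/d = 62.0/8.6 = 7.2093; K_W = (4C−1)/(4C−4)+0.615/C = 1.2061; K_s = 1+0.5/C = 1.0694
F_a = (F_max−F_min)/2 = 309.5 N; F_m = (F_max+F_min)/2 = 509.5 N
τ_a = K_W·8F_aD/(πd³) = 1.2061 × 76.824 = 92.657 MPa
τ_m = K_s·8F_mD/(πd³) = 1.0694 × 126.47 = 135.24 MPa
Goodman: 1/n_f = τ_a/S_se + τ_m/S_su = 92.657/447 + 135.24/1480 = 0.20729 + 0.09138 = 0.29866
n_f = 1/0.29866 = 3.348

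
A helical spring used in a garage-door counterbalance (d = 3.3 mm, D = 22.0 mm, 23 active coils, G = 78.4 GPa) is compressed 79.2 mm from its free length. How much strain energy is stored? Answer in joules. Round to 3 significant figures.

k = Gd⁴/(8D³N_a) = (78.4×10³)(3.3⁴)/(8·22.0³·23) = 4.7455 N/mm
U = ½kδ² = 0.5 × 4.7455 × 79.2² = 14884 N·mm = 14.884 J

14.9 J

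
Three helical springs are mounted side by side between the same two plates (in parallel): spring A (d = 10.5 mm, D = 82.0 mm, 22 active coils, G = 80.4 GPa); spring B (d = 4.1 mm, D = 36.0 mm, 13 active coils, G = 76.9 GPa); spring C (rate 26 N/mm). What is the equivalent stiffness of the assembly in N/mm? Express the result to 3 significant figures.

k_A = Gd⁴/(8D³N_a) = (80.4×10³)(10.5⁴)/(8·82.0³·22) = 10.071 N/mm
k_B = Gd⁴/(8D³N_a) = (76.9×10³)(4.1⁴)/(8·36.0³·13) = 4.4784 N/mm
Parallel: k_eq = 10.071 + 4.4784 + 26 = 40.549 N/mm

40.5 N/mm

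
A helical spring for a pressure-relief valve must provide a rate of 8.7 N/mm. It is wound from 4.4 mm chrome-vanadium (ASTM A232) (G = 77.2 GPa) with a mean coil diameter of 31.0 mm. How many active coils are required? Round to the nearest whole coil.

14

N_a = Gd⁴/(8D³k) = (77.2×10³ × 4.4⁴)/(8 × 31.0³ × 8.7)
    = 2.89353e+07 / 2.07345e+06 = 13.96 → 14 coils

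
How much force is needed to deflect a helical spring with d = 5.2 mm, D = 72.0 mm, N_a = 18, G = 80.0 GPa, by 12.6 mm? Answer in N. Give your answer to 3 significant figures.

13.7 N

k = Gd⁴/(8D³N_a) = (80.0×10³)(5.2⁴)/(8·72.0³·18) = 1.0883 N/mm
F = k·δ = 1.0883 × 12.6 = 13.712 N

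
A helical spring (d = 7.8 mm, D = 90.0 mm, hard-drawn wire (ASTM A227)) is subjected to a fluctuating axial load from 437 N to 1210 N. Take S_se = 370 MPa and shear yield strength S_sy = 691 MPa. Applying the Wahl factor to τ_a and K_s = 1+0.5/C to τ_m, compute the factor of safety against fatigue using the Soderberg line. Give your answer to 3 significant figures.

C = D/d = 90.0/7.8 = 11.5385; K_W = (4C−1)/(4C−4)+0.615/C = 1.1245; K_s = 1+0.5/C = 1.0433
F_a = (F_max−F_min)/2 = 386.5 N; F_m = (F_max+F_min)/2 = 823.5 N
τ_a = K_W·8F_aD/(πd³) = 1.1245 × 186.66 = 209.89 MPa
τ_m = K_s·8F_mD/(πd³) = 1.0433 × 397.71 = 414.94 MPa
Soderberg: 1/n_f = τ_a/S_se + τ_m/S_sy = 209.89/370 + 414.94/691 = 0.56728 + 0.60049 = 1.1678
n_f = 1/1.1678 = 0.8563

0.856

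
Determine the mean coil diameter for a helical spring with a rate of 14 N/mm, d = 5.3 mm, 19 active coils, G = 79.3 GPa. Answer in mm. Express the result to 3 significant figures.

D = (Gd⁴/(8N_a·k))^(1/3) = (79.3×10³·5.3⁴/(8·19·14))^(1/3)
  = (29403.9)^(1/3) = 30.8651 mm

30.9 mm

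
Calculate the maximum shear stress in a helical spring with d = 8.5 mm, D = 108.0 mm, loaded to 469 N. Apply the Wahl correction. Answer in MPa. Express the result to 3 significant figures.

234 MPa

Spring index C = D/d = 108.0/8.5 = 12.7059
K_W = (4C−1)/(4C−4) + 0.615/C = 49.824/46.824 + 0.0484 = 1.1125
τ₀ = 8FD/(πd³) = 8·469·108.0/(π·8.5³) = 405216/1929.3 = 210.03 MPa
τ_max = K·τ₀ = 1.1125 × 210.03 = 233.65 MPa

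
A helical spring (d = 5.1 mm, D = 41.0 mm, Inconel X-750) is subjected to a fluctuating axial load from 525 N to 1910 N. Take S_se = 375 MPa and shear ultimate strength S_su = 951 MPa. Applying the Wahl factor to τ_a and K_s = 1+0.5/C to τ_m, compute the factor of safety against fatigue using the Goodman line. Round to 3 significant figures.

C = D/d = 41.0/5.1 = 8.0392; K_W = (4C−1)/(4C−4)+0.615/C = 1.1830; K_s = 1+0.5/C = 1.0622
F_a = (F_max−F_min)/2 = 692.5 N; F_m = (F_max+F_min)/2 = 1217.5 N
τ_a = K_W·8F_aD/(πd³) = 1.1830 × 545.05 = 644.81 MPa
τ_m = K_s·8F_mD/(πd³) = 1.0622 × 958.26 = 1017.9 MPa
Goodman: 1/n_f = τ_a/S_se + τ_m/S_su = 644.81/375 + 1017.9/951 = 1.71951 + 1.07030 = 2.7898
n_f = 1/2.7898 = 0.3584

0.358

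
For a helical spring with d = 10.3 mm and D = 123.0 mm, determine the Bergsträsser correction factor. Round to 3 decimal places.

C = D/d = 123.0/10.3 = 11.9417
K_B = (4C+2)/(4C−3) = 49.767/44.767 = 1.1117

1.112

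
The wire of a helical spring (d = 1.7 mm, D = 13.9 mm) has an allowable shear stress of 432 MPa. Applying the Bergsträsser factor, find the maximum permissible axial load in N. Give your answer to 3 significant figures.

C = D/d = 13.9/1.7 = 8.1765
K_B = (4C+2)/(4C−3) = 34.706/29.706 = 1.1683
τ_max = K·8FD/(πd³) → F_max = τ_allow·πd³/(8DK)
F_max = 432·π·1.7³/(8·13.9·1.1683) = 6667.8/129.92 = 51.323 N

51.3 N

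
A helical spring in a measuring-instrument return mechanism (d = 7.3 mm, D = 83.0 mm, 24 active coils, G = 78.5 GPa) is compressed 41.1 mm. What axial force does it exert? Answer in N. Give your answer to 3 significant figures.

83.5 N

k = Gd⁴/(8D³N_a) = (78.5×10³)(7.3⁴)/(8·83.0³·24) = 2.0306 N/mm
F = k·δ = 2.0306 × 41.1 = 83.458 N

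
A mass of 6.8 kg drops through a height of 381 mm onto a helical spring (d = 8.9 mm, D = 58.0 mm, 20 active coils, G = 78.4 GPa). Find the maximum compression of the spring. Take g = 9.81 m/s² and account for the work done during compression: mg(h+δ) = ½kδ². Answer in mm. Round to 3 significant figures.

k = Gd⁴/(8D³N_a) = (78.4×10³)(8.9⁴)/(8·58.0³·20) = 15.757 N/mm
W = mg = 6.8 × 9.81 = 66.708 N
½kδ² − Wδ − Wh = 0 → δ = (W + √(W² + 2kWh))/k
δ = (66.708 + √(4450 + 800949))/15.757 = (66.708 + 897.44)/15.757 = 61.189 mm

61.2 mm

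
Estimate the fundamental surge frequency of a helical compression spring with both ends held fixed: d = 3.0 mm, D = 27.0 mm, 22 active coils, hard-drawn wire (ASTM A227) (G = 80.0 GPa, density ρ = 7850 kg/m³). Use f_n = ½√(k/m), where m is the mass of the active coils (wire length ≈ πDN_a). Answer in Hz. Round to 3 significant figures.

67.2 Hz

k = Gd⁴/(8D³N_a) = (80.0×10³)(3.0⁴)/(8·27.0³·22) = 1.8706 N/mm = 1870.6 N/m
Wire length L = πDN_a = π·27.0·22 = 1866.1 mm
m = ρ·(πd²/4)·L = 7850 × 7.0686×10⁻⁶ m² × 1.8661 m = 0.10355 kg
f_n = ½√(k/m) = 0.5·√(1870.6/0.10355) = 0.5·√(18065) = 67.203 Hz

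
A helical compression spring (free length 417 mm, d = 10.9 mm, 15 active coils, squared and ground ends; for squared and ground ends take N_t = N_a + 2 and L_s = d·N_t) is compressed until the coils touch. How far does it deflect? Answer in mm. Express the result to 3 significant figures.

N_t = 17; L_s = 10.9·17 = 185.3 mm
δ_solid = L₀ − L_s = 417 − 185.3 = 231.7 mm

232 mm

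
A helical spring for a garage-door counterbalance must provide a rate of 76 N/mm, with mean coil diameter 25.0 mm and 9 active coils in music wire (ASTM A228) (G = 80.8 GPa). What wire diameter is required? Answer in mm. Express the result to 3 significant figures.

5.70 mm

d = (8D³N_a·k / G)^(1/4) = (8·25.0³·9·76 / (80.8×10³))^0.25
  = (1058.2)^0.25 = 5.7035 mm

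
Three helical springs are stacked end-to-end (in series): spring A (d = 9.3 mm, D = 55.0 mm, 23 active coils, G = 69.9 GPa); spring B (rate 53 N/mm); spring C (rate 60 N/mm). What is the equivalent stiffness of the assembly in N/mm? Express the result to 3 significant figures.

10.6 N/mm

k_A = Gd⁴/(8D³N_a) = (69.9×10³)(9.3⁴)/(8·55.0³·23) = 17.081 N/mm
Series: 1/k_eq = 1/17.081 + 1/53 + 1/60 = 0.094081; k_eq = 10.629 N/mm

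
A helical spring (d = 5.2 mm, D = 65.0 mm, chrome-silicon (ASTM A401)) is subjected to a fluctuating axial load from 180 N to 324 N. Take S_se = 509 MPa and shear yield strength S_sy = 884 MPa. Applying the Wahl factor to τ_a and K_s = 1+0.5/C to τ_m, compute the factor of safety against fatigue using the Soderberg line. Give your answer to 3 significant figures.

1.87

C = D/d = 65.0/5.2 = 12.5000; K_W = (4C−1)/(4C−4)+0.615/C = 1.1144; K_s = 1+0.5/C = 1.0400
F_a = (F_max−F_min)/2 = 72 N; F_m = (F_max+F_min)/2 = 252 N
τ_a = K_W·8F_aD/(πd³) = 1.1144 × 84.757 = 94.455 MPa
τ_m = K_s·8F_mD/(πd³) = 1.0400 × 296.65 = 308.52 MPa
Soderberg: 1/n_f = τ_a/S_se + τ_m/S_sy = 94.455/509 + 308.52/884 = 0.18557 + 0.34900 = 0.53457
n_f = 1/0.53457 = 1.871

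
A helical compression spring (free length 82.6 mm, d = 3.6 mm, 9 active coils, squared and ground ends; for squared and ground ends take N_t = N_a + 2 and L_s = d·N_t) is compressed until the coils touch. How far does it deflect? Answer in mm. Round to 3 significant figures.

N_t = 11; L_s = 3.6·11 = 39.6 mm
δ_solid = L₀ − L_s = 82.6 − 39.6 = 43 mm

43.0 mm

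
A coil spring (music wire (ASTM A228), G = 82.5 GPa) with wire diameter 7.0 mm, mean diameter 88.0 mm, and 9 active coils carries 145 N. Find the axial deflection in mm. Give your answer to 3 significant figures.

35.9 mm

k = Gd⁴/(8D³N_a) = (82.5×10³)(7.0⁴)/(8·88.0³·9) = 4.0371 N/mm
δ = F/k = 145 / 4.0371 = 35.917 mm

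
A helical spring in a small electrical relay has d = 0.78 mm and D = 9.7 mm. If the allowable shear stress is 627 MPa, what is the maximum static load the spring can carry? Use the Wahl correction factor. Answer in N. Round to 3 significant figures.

C = D/d = 9.7/0.78 = 12.4359
K_W = (4C−1)/(4C−4) + 0.615/C = 48.744/45.744 + 0.0495 = 1.1150
τ_max = K·8FD/(πd³) → F_max = τ_allow·πd³/(8DK)
F_max = 627·π·0.78³/(8·9.7·1.1150) = 934.76/86.527 = 10.803 N

10.8 N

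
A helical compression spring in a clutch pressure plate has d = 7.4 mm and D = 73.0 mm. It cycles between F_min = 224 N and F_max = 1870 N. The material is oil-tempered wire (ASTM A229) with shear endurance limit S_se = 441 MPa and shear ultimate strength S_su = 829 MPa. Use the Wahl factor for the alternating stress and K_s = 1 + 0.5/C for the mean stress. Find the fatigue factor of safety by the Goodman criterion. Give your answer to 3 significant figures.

C = D/d = 73.0/7.4 = 9.8649; K_W = (4C−1)/(4C−4)+0.615/C = 1.1469; K_s = 1+0.5/C = 1.0507
F_a = (F_max−F_min)/2 = 823 N; F_m = (F_max+F_min)/2 = 1047 N
τ_a = K_W·8F_aD/(πd³) = 1.1469 × 377.54 = 433.02 MPa
τ_m = K_s·8F_mD/(πd³) = 1.0507 × 480.3 = 504.65 MPa
Goodman: 1/n_f = τ_a/S_se + τ_m/S_su = 433.02/441 + 504.65/829 = 0.98191 + 0.60874 = 1.5907
n_f = 1/1.5907 = 0.6287

0.629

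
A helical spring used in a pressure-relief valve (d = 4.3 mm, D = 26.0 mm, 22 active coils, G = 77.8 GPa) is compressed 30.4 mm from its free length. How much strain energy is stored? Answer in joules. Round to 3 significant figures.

k = Gd⁴/(8D³N_a) = (77.8×10³)(4.3⁴)/(8·26.0³·22) = 8.5985 N/mm
U = ½kδ² = 0.5 × 8.5985 × 30.4² = 3973.2 N·mm = 3.9732 J

3.97 J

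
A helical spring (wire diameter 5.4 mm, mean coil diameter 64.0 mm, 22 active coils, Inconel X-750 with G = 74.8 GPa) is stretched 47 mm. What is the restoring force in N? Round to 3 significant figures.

k = Gd⁴/(8D³N_a) = (74.8×10³)(5.4⁴)/(8·64.0³·22) = 1.3786 N/mm
F = k·δ = 1.3786 × 47 = 64.792 N

64.8 N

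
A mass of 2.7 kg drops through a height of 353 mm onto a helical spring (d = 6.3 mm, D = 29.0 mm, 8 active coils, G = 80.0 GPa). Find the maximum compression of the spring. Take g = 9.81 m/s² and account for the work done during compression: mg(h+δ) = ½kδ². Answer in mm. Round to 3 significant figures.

15.6 mm

k = Gd⁴/(8D³N_a) = (80.0×10³)(6.3⁴)/(8·29.0³·8) = 80.738 N/mm
W = mg = 2.7 × 9.81 = 26.487 N
½kδ² − Wδ − Wh = 0 → δ = (W + √(W² + 2kWh))/k
δ = (26.487 + √(701.56 + 1.50979e+06))/80.738 = (26.487 + 1229)/80.738 = 15.55 mm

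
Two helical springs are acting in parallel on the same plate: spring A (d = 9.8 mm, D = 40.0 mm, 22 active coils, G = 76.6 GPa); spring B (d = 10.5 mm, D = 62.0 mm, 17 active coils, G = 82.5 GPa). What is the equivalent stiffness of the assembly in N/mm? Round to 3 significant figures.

93.7 N/mm

k_A = Gd⁴/(8D³N_a) = (76.6×10³)(9.8⁴)/(8·40.0³·22) = 62.725 N/mm
k_B = Gd⁴/(8D³N_a) = (82.5×10³)(10.5⁴)/(8·62.0³·17) = 30.938 N/mm
Parallel: k_eq = 62.725 + 30.938 = 93.663 N/mm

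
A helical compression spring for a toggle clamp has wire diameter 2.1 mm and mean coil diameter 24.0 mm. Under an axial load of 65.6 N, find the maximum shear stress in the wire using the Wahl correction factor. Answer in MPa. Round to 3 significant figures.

Spring index C = D/d = 24.0/2.1 = 11.4286
K_W = (4C−1)/(4C−4) + 0.615/C = 44.714/41.714 + 0.0538 = 1.1257
τ₀ = 8FD/(πd³) = 8·65.6·24.0/(π·2.1³) = 12595.2/29.094 = 432.91 MPa
τ_max = K·τ₀ = 1.1257 × 432.91 = 487.34 MPa

487 MPa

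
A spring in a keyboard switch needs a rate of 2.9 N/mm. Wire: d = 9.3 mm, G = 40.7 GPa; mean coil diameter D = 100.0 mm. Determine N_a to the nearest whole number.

13

N_a = Gd⁴/(8D³k) = (40.7×10³ × 9.3⁴)/(8 × 100.0³ × 2.9)
    = 3.04457e+08 / 2.32e+07 = 13.12 → 13 coils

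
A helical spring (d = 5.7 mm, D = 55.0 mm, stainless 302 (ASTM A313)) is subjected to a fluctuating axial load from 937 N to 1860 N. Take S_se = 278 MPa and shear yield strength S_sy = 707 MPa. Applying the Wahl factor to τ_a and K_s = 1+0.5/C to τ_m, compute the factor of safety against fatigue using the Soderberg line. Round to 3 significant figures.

C = D/d = 55.0/5.7 = 9.6491; K_W = (4C−1)/(4C−4)+0.615/C = 1.1505; K_s = 1+0.5/C = 1.0518
F_a = (F_max−F_min)/2 = 461.5 N; F_m = (F_max+F_min)/2 = 1398.5 N
τ_a = K_W·8F_aD/(πd³) = 1.1505 × 349.02 = 401.53 MPa
τ_m = K_s·8F_mD/(πd³) = 1.0518 × 1057.6 = 1112.5 MPa
Soderberg: 1/n_f = τ_a/S_se + τ_m/S_sy = 401.53/278 + 1112.5/707 = 1.44435 + 1.57348 = 3.0178
n_f = 1/3.0178 = 0.3314

0.331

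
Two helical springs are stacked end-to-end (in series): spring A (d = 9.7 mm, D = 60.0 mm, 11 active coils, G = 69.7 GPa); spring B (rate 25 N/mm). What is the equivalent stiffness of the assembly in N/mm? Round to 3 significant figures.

k_A = Gd⁴/(8D³N_a) = (69.7×10³)(9.7⁴)/(8·60.0³·11) = 32.463 N/mm
Series: 1/k_eq = 1/32.463 + 1/25 = 0.070805; k_eq = 14.123 N/mm

14.1 N/mm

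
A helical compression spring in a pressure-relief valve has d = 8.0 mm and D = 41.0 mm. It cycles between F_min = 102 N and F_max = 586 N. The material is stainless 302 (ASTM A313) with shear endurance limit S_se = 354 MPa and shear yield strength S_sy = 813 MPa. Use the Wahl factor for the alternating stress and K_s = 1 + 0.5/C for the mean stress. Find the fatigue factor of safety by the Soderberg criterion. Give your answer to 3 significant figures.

3.62

C = D/d = 41.0/8.0 = 5.1250; K_W = (4C−1)/(4C−4)+0.615/C = 1.3018; K_s = 1+0.5/C = 1.0976
F_a = (F_max−F_min)/2 = 242 N; F_m = (F_max+F_min)/2 = 344 N
τ_a = K_W·8F_aD/(πd³) = 1.3018 × 49.348 = 64.242 MPa
τ_m = K_s·8F_mD/(πd³) = 1.0976 × 70.148 = 76.991 MPa
Soderberg: 1/n_f = τ_a/S_se + τ_m/S_sy = 64.242/354 + 76.991/813 = 0.18147 + 0.09470 = 0.27617
n_f = 1/0.27617 = 3.621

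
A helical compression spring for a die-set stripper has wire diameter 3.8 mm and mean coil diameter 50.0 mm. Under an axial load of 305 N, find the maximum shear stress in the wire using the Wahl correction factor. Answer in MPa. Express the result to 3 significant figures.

784 MPa

Spring index C = D/d = 50.0/3.8 = 13.1579
K_W = (4C−1)/(4C−4) + 0.615/C = 51.632/48.632 + 0.0467 = 1.1084
τ₀ = 8FD/(πd³) = 8·305·50.0/(π·3.8³) = 122000/172.39 = 707.72 MPa
τ_max = K·τ₀ = 1.1084 × 707.72 = 784.45 MPa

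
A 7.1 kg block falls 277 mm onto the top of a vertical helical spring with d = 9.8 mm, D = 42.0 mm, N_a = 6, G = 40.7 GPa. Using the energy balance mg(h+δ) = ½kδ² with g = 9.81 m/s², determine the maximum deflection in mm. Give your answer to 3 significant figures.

k = Gd⁴/(8D³N_a) = (40.7×10³)(9.8⁴)/(8·42.0³·6) = 105.56 N/mm
W = mg = 7.1 × 9.81 = 69.651 N
½kδ² − Wδ − Wh = 0 → δ = (W + √(W² + 2kWh))/k
δ = (69.651 + √(4851.3 + 4.0733e+06))/105.56 = (69.651 + 2019.4)/105.56 = 19.79 mm

19.8 mm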